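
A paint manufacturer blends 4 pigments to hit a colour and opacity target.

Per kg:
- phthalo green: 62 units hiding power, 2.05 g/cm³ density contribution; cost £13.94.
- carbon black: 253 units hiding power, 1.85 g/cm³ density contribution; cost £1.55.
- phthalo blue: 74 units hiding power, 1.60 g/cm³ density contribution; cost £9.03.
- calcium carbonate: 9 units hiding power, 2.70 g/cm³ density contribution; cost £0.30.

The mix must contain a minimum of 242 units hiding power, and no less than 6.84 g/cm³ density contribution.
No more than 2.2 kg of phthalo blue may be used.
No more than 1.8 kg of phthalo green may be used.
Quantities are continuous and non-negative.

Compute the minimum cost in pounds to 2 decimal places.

£1.95

Let x1 = kg of phthalo green, x2 = kg of carbon black, x3 = kg of phthalo blue, x4 = kg of calcium carbonate.
Minimize 13.94x1 + 1.55x2 + 9.03x3 + 0.3x4 with:
  62x1 + 253x2 + 74x3 + 9x4 ≥ 242   (hiding power)
  2.05x1 + 1.85x2 + 1.6x3 + 2.7x4 ≥ 6.84   (density contribution)
  x3 ≤ 2.2
  x1 ≤ 1.8
  x1, x2, x3, x4 ≥ 0.
The minimum-cost mix takes nothing from phthalo green, phthalo blue — only carbon black, calcium carbonate. There the hiding power and density contribution constraints are tight.
Optimal quantities: carbon black = 0.888 kg, calcium carbonate = 1.925 kg.
Cost = 1.55·0.888 + 0.3·1.925 = 1.9539.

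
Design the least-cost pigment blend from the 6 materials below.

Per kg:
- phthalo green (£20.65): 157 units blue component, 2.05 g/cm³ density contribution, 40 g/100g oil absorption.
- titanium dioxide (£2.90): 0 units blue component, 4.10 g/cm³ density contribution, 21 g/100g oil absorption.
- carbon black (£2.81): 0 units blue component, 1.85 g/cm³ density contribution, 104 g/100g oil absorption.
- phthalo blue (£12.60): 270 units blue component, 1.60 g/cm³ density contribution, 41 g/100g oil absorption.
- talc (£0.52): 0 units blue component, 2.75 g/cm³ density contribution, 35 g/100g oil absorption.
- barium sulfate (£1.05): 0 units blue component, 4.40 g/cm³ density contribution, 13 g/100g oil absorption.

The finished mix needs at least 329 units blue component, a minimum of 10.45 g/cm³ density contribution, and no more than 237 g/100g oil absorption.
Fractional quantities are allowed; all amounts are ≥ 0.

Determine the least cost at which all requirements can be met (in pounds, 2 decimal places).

Let x1 = kg of phthalo green, x2 = kg of titanium dioxide, x3 = kg of carbon black, x4 = kg of phthalo blue, x5 = kg of talc, x6 = kg of barium sulfate.
min 20.65x1 + 2.9x2 + 2.81x3 + 12.6x4 + 0.52x5 + 1.05x6 with:
  157x1 + 270x4 ≥ 329   (blue component)
  2.05x1 + 4.1x2 + 1.85x3 + 1.6x4 + 2.75x5 + 4.4x6 ≥ 10.45   (density contribution)
  40x1 + 21x2 + 104x3 + 41x4 + 35x5 + 13x6 ≤ 237   (oil absorption)
  x1, x2, x3, x4, x5, x6 ≥ 0.
The optimal basis is {phthalo blue, talc}; phthalo green, titanium dioxide, carbon black, barium sulfate drop out. There the blue component and density contribution constraints are tight.
That vertex is x4 = 1.2185, x5 = 3.091.
Hence cost = 12.6·1.2185 + 0.52·3.091 = £16.9604.

£16.96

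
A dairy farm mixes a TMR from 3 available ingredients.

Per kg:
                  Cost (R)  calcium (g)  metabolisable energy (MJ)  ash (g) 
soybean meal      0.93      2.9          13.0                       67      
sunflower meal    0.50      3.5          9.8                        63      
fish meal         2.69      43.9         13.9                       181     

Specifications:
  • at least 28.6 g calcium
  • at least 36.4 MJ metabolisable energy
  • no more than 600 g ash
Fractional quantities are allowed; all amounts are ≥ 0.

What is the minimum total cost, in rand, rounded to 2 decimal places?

This is a linear program. Let x1 = kg of soybean meal, x2 = kg of sunflower meal, x3 = kg of fish meal.
Minimize 0.93x1 + 0.5x2 + 2.69x3 s.t.:
  2.9x1 + 3.5x2 + 43.9x3 ≥ 28.6   (calcium)
  13x1 + 9.8x2 + 13.9x3 ≥ 36.4   (metabolisable energy)
  67x1 + 63x2 + 181x3 ≤ 600   (ash)
  x1, x2, x3 ≥ 0.
The minimum-cost mix takes nothing from soybean meal — only sunflower meal, fish meal. Binding constraints: calcium and metabolisable energy.
So sunflower meal = 3.146 kg, fish meal = 0.4007 kg.
Cost = 0.5·3.146 + 2.69·0.4007 = 2.6509.

R2.65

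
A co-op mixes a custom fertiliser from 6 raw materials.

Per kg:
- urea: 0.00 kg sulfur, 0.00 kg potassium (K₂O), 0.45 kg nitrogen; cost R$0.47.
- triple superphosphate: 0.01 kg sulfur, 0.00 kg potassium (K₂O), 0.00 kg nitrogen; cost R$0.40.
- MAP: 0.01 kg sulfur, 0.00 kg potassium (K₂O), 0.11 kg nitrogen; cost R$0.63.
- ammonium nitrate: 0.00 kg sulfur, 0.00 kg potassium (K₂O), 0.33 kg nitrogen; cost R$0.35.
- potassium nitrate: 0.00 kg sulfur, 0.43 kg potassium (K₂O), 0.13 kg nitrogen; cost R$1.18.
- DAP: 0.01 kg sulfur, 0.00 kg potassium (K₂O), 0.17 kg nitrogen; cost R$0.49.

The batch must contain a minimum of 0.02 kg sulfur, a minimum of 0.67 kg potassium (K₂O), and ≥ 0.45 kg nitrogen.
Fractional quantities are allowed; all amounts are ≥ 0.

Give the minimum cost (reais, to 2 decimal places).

Let x1 = kg of urea, x2 = kg of triple superphosphate, x3 = kg of MAP, x4 = kg of ammonium nitrate, x5 = kg of potassium nitrate, x6 = kg of DAP.
Minimise 0.47x1 + 0.4x2 + 0.63x3 + 0.35x4 + 1.18x5 + 0.49x6 subject to:
  0.01x2 + 0.01x3 + 0.01x6 ≥ 0.02   (sulfur)
  0.43x5 ≥ 0.67   (potassium (K₂O))
  0.45x1 + 0.11x3 + 0.33x4 + 0.13x5 + 0.17x6 ≥ 0.45   (nitrogen)
  x1, x2, x3, x4, x5, x6 ≥ 0.
At the optimum only triple superphosphate, potassium nitrate, DAP are positive (urea, MAP, ammonium nitrate = 0). The sulfur, potassium (K₂O), nitrogen requirements are met with equality.
That vertex is x2 = 0.5445, x5 = 1.558, x6 = 1.456.
Objective = 0.4·0.5445 + 1.18·1.558 + 0.49·1.456 = 2.7697.

R$2.77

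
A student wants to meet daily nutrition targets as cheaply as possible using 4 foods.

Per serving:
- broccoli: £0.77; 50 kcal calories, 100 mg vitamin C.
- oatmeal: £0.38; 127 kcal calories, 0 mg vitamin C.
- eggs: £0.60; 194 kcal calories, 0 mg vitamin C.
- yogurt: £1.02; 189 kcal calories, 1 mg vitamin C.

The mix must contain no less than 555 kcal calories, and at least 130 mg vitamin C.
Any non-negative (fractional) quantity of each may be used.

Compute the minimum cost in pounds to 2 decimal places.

Set it up as a linear program. Let x1 = servings of broccoli, x2 = servings of oatmeal, x3 = servings of eggs, x4 = servings of yogurt.
Minimize 0.77x1 + 0.38x2 + 0.6x3 + 1.02x4 s.t.:
  50x1 + 127x2 + 194x3 + 189x4 ≥ 555   (calories)
  100x1 + 1x4 ≥ 130   (vitamin C)
  x1, x2, x3, x4 ≥ 0.
At the optimum only broccoli, oatmeal are positive (eggs, yogurt = 0). The calories and vitamin C requirements are met with equality.
Optimal quantities: broccoli = 1.3 servings, oatmeal = 3.858 servings.
Objective = 0.77·1.3 + 0.38·3.858 = 2.4670.

£2.47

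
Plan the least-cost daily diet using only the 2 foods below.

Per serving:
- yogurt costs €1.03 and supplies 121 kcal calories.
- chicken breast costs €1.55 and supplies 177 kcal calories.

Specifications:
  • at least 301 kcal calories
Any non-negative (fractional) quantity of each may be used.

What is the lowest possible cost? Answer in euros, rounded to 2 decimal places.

€2.56

Let x1 = servings of yogurt, x2 = servings of chicken breast.
Minimize 1.03x1 + 1.55x2 with:
  121x1 + 177x2 ≥ 301   (calories)
  x1, x2 ≥ 0.
The minimum-cost mix takes nothing from chicken breast — only yogurt. Binding constraint: calories.
That vertex is x1 = 2.488.
Hence cost = 1.03·2.488 = €2.5626.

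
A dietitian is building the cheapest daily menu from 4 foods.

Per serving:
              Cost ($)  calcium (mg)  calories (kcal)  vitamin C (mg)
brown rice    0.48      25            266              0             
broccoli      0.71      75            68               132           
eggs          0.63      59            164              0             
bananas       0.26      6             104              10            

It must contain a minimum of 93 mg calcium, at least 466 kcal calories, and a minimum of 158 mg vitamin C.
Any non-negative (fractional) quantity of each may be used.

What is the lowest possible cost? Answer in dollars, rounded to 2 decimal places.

Set it up as a linear program. Let x1 = servings of brown rice, x2 = servings of broccoli, x3 = servings of eggs, x4 = servings of bananas.
min 0.48x1 + 0.71x2 + 0.63x3 + 0.26x4 with:
  25x1 + 75x2 + 59x3 + 6x4 ≥ 93   (calcium)
  266x1 + 68x2 + 164x3 + 104x4 ≥ 466   (calories)
  132x2 + 10x4 ≥ 158   (vitamin C)
  x1, x2, x3, x4 ≥ 0.
The cheapest feasible vertex uses only brown rice, broccoli; eggs, bananas are not used. There the calories and vitamin C constraints are tight.
Solving gives x1 = 1.446, x2 = 1.197.
Objective = 0.48·1.446 + 0.71·1.197 = 1.5440.

$1.54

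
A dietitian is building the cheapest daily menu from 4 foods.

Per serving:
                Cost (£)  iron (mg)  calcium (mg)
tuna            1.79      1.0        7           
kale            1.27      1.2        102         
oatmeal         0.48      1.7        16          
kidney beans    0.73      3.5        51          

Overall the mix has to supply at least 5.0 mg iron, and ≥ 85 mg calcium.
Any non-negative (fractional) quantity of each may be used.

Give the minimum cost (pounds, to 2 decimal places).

This is a linear program. Let x1 = servings of tuna, x2 = servings of kale, x3 = servings of oatmeal, x4 = servings of kidney beans.
Minimise 1.79x1 + 1.27x2 + 0.48x3 + 0.73x4 s.t.:
  1x1 + 1.2x2 + 1.7x3 + 3.5x4 ≥ 5   (iron)
  7x1 + 102x2 + 16x3 + 51x4 ≥ 85   (calcium)
  x1, x2, x3, x4 ≥ 0.
The optimal basis is {kale, kidney beans}; tuna, oatmeal drop out. There the iron and calcium constraints are tight.
Solving gives x2 = 0.1437, x4 = 1.379.
Objective = 1.27·0.1437 + 0.73·1.379 = 1.1892.

£1.19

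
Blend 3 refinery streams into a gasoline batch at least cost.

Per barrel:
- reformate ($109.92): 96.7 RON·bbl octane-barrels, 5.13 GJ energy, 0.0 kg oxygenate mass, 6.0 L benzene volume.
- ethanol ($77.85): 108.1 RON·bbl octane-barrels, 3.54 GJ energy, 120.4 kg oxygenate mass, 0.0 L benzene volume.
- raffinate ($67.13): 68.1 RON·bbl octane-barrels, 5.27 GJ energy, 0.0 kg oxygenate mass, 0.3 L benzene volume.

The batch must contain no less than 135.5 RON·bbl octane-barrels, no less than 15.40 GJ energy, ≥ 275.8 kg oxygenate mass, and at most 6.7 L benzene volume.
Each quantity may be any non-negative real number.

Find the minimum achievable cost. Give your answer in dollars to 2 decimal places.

$271.20

Set it up as a linear program. Let x1 = barrels of reformate, x2 = barrels of ethanol, x3 = barrels of raffinate.
Minimize 109.92x1 + 77.85x2 + 67.13x3 with:
  96.7x1 + 108.1x2 + 68.1x3 ≥ 135.5   (octane-barrels)
  5.13x1 + 3.54x2 + 5.27x3 ≥ 15.4   (energy)
  120.4x2 ≥ 275.8   (oxygenate mass)
  6x1 + 0.3x3 ≤ 6.7   (benzene volume)
  x1, x2, x3 ≥ 0.
The minimum-cost mix takes nothing from reformate — only ethanol, raffinate. The energy and oxygenate mass requirements are met with equality.
So ethanol = 2.291 barrels, raffinate = 1.383 barrels.
Objective = 77.85·2.291 + 67.13·1.383 = 271.1951.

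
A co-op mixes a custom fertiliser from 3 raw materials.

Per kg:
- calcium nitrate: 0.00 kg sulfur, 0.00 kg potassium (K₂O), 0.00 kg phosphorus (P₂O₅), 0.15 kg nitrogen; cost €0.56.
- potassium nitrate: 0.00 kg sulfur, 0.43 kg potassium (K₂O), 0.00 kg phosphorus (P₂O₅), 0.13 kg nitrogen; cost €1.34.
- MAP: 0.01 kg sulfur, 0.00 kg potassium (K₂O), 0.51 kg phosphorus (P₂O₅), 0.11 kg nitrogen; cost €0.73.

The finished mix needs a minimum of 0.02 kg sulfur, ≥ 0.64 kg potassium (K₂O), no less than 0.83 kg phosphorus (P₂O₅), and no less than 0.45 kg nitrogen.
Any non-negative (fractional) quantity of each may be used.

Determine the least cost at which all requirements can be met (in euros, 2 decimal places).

Treat it as an LP. Let x1 = kg of calcium nitrate, x2 = kg of potassium nitrate, x3 = kg of MAP.
Minimise 0.56x1 + 1.34x2 + 0.73x3 subject to:
  0.01x3 ≥ 0.02   (sulfur)
  0.43x2 ≥ 0.64   (potassium (K₂O))
  0.51x3 ≥ 0.83   (phosphorus (P₂O₅))
  0.15x1 + 0.13x2 + 0.11x3 ≥ 0.45   (nitrogen)
  x1, x2, x3 ≥ 0.
All 3 inputs are positive at the optimum. The sulfur, potassium (K₂O), nitrogen requirements are met with equality.
Optimal quantities: calcium nitrate = 0.2434 kg, potassium nitrate = 1.488 kg, MAP = 2 kg.
Cost = 0.56·0.2434 + 1.34·1.488 + 0.73·2 = 3.5902.

€3.59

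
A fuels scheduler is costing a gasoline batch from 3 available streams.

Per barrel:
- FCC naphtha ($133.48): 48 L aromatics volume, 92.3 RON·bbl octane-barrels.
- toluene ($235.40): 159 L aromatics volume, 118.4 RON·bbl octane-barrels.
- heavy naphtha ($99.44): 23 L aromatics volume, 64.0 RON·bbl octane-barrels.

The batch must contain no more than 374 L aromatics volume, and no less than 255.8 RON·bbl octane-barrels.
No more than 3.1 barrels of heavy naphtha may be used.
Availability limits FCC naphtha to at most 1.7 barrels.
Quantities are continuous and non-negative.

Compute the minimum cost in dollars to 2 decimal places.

$380.57

Let x1 = barrels of FCC naphtha, x2 = barrels of toluene, x3 = barrels of heavy naphtha.
Minimize 133.48x1 + 235.4x2 + 99.44x3 subject to:
  48x1 + 159x2 + 23x3 ≤ 374   (aromatics volume)
  92.3x1 + 118.4x2 + 64x3 ≥ 255.8   (octane-barrels)
  x3 ≤ 3.1
  x1 ≤ 1.7
  x1, x2, x3 ≥ 0.
The minimum-cost mix takes nothing from toluene — only FCC naphtha, heavy naphtha. Binding constraints: octane-barrels and the FCC naphtha cap.
Solving gives x1 = 1.7, x3 = 1.5452.
Total cost: 133.48·1.7 + 99.44·1.5452 = 380.5707.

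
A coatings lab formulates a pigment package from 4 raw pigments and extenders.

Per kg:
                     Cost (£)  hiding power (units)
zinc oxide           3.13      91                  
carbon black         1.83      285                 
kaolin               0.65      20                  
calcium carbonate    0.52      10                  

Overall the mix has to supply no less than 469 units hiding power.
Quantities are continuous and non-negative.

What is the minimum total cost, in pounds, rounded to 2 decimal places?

Set it up as a linear program. Let x1 = kg of zinc oxide, x2 = kg of carbon black, x3 = kg of kaolin, x4 = kg of calcium carbonate.
Minimize 3.13x1 + 1.83x2 + 0.65x3 + 0.52x4 s.t.:
  91x1 + 285x2 + 20x3 + 10x4 ≥ 469   (hiding power)
  x1, x2, x3, x4 ≥ 0.
The optimal basis is {carbon black}; zinc oxide, kaolin, calcium carbonate drop out. The hiding power requirement is met with equality.
So carbon black = 1.646 kg.
Cost = 1.83·1.646 = 3.0122.

£3.01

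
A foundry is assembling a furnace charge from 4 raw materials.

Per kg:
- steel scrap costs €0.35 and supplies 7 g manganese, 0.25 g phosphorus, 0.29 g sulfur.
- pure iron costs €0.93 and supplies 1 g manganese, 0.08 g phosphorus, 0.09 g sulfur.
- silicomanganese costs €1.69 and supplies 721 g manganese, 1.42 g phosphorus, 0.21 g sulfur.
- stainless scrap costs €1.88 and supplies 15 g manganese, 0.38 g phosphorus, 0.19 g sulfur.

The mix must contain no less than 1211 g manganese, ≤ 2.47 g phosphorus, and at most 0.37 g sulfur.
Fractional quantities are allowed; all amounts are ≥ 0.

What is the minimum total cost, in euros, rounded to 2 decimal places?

Let x1 = kg of steel scrap, x2 = kg of pure iron, x3 = kg of silicomanganese, x4 = kg of stainless scrap.
Minimise 0.35x1 + 0.93x2 + 1.69x3 + 1.88x4 with:
  7x1 + 1x2 + 721x3 + 15x4 ≥ 1211   (manganese)
  0.25x1 + 0.08x2 + 1.42x3 + 0.38x4 ≤ 2.47   (phosphorus)
  0.29x1 + 0.09x2 + 0.21x3 + 0.19x4 ≤ 0.37   (sulfur)
  x1, x2, x3, x4 ≥ 0.
The minimum-cost mix takes nothing from steel scrap, pure iron, stainless scrap — only silicomanganese. Binding constraint: manganese.
Optimal quantities: silicomanganese = 1.68 kg.
Total cost: 1.69·1.68 = 2.8392.

€2.84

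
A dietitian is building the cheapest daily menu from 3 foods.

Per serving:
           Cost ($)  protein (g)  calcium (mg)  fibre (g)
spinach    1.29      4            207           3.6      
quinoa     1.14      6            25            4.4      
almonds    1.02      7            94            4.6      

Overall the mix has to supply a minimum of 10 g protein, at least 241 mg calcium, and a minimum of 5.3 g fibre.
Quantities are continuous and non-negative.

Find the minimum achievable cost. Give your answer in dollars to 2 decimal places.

This is a linear program. Let x1 = servings of spinach, x2 = servings of quinoa, x3 = servings of almonds.
min 1.29x1 + 1.14x2 + 1.02x3 subject to:
  4x1 + 6x2 + 7x3 ≥ 10   (protein)
  207x1 + 25x2 + 94x3 ≥ 241   (calcium)
  3.6x1 + 4.4x2 + 4.6x3 ≥ 5.3   (fibre)
  x1, x2, x3 ≥ 0.
The optimal basis is {spinach, almonds}; quinoa drops out. There the protein and calcium constraints are tight.
That vertex is x1 = 0.6962, x3 = 1.031.
Total cost: 1.29·0.6962 + 1.02·1.031 = 1.9497.

$1.95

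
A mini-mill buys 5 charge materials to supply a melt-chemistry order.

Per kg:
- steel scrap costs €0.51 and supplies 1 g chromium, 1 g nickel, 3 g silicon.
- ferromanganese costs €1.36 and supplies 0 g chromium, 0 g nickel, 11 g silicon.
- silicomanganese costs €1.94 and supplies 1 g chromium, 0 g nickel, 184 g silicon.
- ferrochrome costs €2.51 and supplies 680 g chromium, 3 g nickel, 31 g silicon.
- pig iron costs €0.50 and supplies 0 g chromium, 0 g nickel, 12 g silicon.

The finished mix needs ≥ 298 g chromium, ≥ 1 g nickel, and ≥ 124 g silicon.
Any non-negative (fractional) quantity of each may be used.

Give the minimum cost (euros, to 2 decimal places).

€2.26

This is a linear program. Let x1 = kg of steel scrap, x2 = kg of ferromanganese, x3 = kg of silicomanganese, x4 = kg of ferrochrome, x5 = kg of pig iron.
Minimize 0.51x1 + 1.36x2 + 1.94x3 + 2.51x4 + 0.5x5 with:
  1x1 + 1x3 + 680x4 ≥ 298   (chromium)
  1x1 + 3x4 ≥ 1   (nickel)
  3x1 + 11x2 + 184x3 + 31x4 + 12x5 ≥ 124   (silicon)
  x1, x2, x3, x4, x5 ≥ 0.
The cheapest feasible vertex uses only silicomanganese, ferrochrome; steel scrap, ferromanganese, pig iron are not used. Binding constraints: chromium and silicon.
Optimal quantities: silicomanganese = 0.6002 kg, ferrochrome = 0.4374 kg.
Objective = 1.94·0.6002 + 2.51·0.4374 = 2.2623.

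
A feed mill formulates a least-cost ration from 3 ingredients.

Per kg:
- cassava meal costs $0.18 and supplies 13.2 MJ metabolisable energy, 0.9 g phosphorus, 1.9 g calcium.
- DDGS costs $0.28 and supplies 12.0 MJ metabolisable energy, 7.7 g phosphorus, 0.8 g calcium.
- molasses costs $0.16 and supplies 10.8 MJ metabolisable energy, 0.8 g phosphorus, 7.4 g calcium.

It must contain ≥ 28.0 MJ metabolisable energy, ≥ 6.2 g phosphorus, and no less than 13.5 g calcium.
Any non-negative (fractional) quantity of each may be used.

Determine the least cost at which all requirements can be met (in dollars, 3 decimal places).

$0.474

This is a linear program. Let x1 = kg of cassava meal, x2 = kg of DDGS, x3 = kg of molasses.
min 0.18x1 + 0.28x2 + 0.16x3 subject to:
  13.2x1 + 12x2 + 10.8x3 ≥ 28   (metabolisable energy)
  0.9x1 + 7.7x2 + 0.8x3 ≥ 6.2   (phosphorus)
  1.9x1 + 0.8x2 + 7.4x3 ≥ 13.5   (calcium)
  x1, x2, x3 ≥ 0.
All 3 inputs are positive at the optimum. Binding constraints: metabolisable energy, phosphorus, calcium.
That vertex is x1 = 0.1645, x2 = 0.6076, x3 = 1.716.
Cost = 0.18·0.1645 + 0.28·0.6076 + 0.16·1.716 = 0.47430.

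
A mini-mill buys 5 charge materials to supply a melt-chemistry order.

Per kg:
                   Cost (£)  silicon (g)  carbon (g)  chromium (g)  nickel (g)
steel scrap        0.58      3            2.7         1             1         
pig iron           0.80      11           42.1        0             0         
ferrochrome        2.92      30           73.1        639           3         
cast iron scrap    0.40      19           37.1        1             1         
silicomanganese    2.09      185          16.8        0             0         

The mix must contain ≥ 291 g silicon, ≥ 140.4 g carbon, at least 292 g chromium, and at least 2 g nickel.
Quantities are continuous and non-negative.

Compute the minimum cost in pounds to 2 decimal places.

This is a linear program. Let x1 = kg of steel scrap, x2 = kg of pig iron, x3 = kg of ferrochrome, x4 = kg of cast iron scrap, x5 = kg of silicomanganese.
Minimise 0.58x1 + 0.8x2 + 2.92x3 + 0.4x4 + 2.09x5 subject to:
  3x1 + 11x2 + 30x3 + 19x4 + 185x5 ≥ 291   (silicon)
  2.7x1 + 42.1x2 + 73.1x3 + 37.1x4 + 16.8x5 ≥ 140.4   (carbon)
  1x1 + 639x3 + 1x4 ≥ 292   (chromium)
  1x1 + 3x3 + 1x4 ≥ 2   (nickel)
  x1, x2, x3, x4, x5 ≥ 0.
The cheapest feasible vertex uses only ferrochrome, cast iron scrap, silicomanganese; steel scrap, pig iron are not used. The silicon, carbon, chromium requirements are met with equality.
So ferrochrome = 0.4533 kg, cast iron scrap = 2.32 kg, silicomanganese = 1.261 kg.
Cost = 2.92·0.4533 + 0.4·2.32 + 2.09·1.261 = 4.8871.

£4.89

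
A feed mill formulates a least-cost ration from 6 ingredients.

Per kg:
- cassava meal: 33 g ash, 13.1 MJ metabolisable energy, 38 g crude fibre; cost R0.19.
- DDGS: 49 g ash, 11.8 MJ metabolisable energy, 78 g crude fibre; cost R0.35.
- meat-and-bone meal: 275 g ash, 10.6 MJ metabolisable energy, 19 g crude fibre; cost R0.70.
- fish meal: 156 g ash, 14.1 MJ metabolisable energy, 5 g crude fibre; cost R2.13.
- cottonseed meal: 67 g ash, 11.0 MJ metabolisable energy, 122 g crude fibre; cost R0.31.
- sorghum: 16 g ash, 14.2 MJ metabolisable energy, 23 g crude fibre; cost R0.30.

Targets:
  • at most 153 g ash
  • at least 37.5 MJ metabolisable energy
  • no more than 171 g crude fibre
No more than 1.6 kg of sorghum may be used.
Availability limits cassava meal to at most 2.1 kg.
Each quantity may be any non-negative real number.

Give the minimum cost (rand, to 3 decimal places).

R0.610

Let x1 = kg of cassava meal, x2 = kg of DDGS, x3 = kg of meat-and-bone meal, x4 = kg of fish meal, x5 = kg of cottonseed meal, x6 = kg of sorghum.
Minimise 0.19x1 + 0.35x2 + 0.7x3 + 2.13x4 + 0.31x5 + 0.3x6 subject to:
  33x1 + 49x2 + 275x3 + 156x4 + 67x5 + 16x6 ≤ 153   (ash)
  13.1x1 + 11.8x2 + 10.6x3 + 14.1x4 + 11x5 + 14.2x6 ≥ 37.5   (metabolisable energy)
  38x1 + 78x2 + 19x3 + 5x4 + 122x5 + 23x6 ≤ 171   (crude fibre)
  x6 ≤ 1.6
  x1 ≤ 2.1
  x1, x2, x3, x4, x5, x6 ≥ 0.
The optimal basis is {cassava meal, sorghum}; DDGS, meat-and-bone meal, fish meal, cottonseed meal drop out. The metabolisable energy and the cassava meal cap requirements are met with equality.
So cassava meal = 2.1 kg, sorghum = 0.7035 kg.
Total cost: 0.19·2.1 + 0.3·0.7035 = 0.61005.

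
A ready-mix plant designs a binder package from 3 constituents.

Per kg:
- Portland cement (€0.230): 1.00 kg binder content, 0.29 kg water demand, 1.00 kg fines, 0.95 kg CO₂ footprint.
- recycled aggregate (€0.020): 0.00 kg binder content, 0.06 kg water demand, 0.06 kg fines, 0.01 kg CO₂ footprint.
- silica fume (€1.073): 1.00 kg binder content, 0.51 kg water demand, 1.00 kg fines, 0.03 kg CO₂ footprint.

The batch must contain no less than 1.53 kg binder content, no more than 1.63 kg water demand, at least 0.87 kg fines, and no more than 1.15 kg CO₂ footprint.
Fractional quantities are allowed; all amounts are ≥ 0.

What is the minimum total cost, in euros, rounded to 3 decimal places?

€0.630

Let x1 = kg of Portland cement, x2 = kg of recycled aggregate, x3 = kg of silica fume.
Minimize 0.23x1 + 0.02x2 + 1.073x3 subject to:
  1x1 + 1x3 ≥ 1.53   (binder content)
  0.29x1 + 0.06x2 + 0.51x3 ≤ 1.63   (water demand)
  1x1 + 0.06x2 + 1x3 ≥ 0.87   (fines)
  0.95x1 + 0.01x2 + 0.03x3 ≤ 1.15   (CO₂ footprint)
  x1, x2, x3 ≥ 0.
The minimum-cost mix takes nothing from recycled aggregate — only Portland cement, silica fume. Binding constraints: binder content and CO₂ footprint.
Solving gives x1 = 1.2, x3 = 0.3299.
Cost = 0.23·1.2 + 1.073·0.3299 = 0.62998.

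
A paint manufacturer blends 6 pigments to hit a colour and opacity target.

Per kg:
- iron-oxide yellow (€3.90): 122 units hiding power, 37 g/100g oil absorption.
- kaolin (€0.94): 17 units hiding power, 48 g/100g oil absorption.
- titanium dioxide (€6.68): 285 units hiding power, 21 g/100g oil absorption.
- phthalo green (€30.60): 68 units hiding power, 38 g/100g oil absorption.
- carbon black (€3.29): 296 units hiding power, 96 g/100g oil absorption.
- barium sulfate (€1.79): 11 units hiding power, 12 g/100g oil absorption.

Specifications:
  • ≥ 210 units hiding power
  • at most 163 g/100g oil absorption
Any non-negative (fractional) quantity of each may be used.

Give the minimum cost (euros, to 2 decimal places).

Set it up as a linear program. Let x1 = kg of iron-oxide yellow, x2 = kg of kaolin, x3 = kg of titanium dioxide, x4 = kg of phthalo green, x5 = kg of carbon black, x6 = kg of barium sulfate.
Minimize 3.9x1 + 0.94x2 + 6.68x3 + 30.6x4 + 3.29x5 + 1.79x6 subject to:
  122x1 + 17x2 + 285x3 + 68x4 + 296x5 + 11x6 ≥ 210   (hiding power)
  37x1 + 48x2 + 21x3 + 38x4 + 96x5 + 12x6 ≤ 163   (oil absorption)
  x1, x2, x3, x4, x5, x6 ≥ 0.
The minimum-cost mix takes nothing from iron-oxide yellow, kaolin, titanium dioxide, phthalo green, barium sulfate — only carbon black. The hiding power requirement is met with equality.
Optimal quantities: carbon black = 0.7095 kg.
Total cost: 3.29·0.7095 = 2.3343.

€2.33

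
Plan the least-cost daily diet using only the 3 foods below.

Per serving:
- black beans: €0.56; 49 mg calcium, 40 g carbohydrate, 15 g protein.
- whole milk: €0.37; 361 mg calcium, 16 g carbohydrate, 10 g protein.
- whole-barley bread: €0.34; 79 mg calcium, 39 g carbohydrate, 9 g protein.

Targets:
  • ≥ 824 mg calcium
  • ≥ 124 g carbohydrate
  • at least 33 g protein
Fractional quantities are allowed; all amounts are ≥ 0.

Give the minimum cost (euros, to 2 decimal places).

Set it up as a linear program. Let x1 = servings of black beans, x2 = servings of whole milk, x3 = servings of whole-barley bread.
Minimize 0.56x1 + 0.37x2 + 0.34x3 subject to:
  49x1 + 361x2 + 79x3 ≥ 824   (calcium)
  40x1 + 16x2 + 39x3 ≥ 124   (carbohydrate)
  15x1 + 10x2 + 9x3 ≥ 33   (protein)
  x1, x2, x3 ≥ 0.
At the optimum only whole milk, whole-barley bread are positive (black beans = 0). Binding constraints: calcium and carbohydrate.
Optimal quantities: whole milk = 1.743 servings, whole-barley bread = 2.464 servings.
Hence cost = 0.37·1.743 + 0.34·2.464 = €1.4827.

€1.48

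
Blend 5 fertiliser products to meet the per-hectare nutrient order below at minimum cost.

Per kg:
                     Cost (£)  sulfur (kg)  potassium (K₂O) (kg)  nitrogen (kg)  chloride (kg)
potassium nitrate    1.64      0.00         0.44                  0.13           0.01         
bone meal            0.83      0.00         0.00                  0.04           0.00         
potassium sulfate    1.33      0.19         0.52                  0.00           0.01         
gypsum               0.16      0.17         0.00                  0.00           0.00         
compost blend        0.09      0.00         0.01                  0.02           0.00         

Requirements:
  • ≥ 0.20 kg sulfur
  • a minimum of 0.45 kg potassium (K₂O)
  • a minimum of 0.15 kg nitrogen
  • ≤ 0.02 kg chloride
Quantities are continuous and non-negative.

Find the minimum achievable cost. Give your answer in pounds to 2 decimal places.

Let x1 = kg of potassium nitrate, x2 = kg of bone meal, x3 = kg of potassium sulfate, x4 = kg of gypsum, x5 = kg of compost blend.
Minimize 1.64x1 + 0.83x2 + 1.33x3 + 0.16x4 + 0.09x5 subject to:
  0.19x3 + 0.17x4 ≥ 0.2   (sulfur)
  0.44x1 + 0.52x3 + 0.01x5 ≥ 0.45   (potassium (K₂O))
  0.13x1 + 0.04x2 + 0.02x5 ≥ 0.15   (nitrogen)
  0.01x1 + 0.01x3 ≤ 0.02   (chloride)
  x1, x2, x3, x4, x5 ≥ 0.
The cheapest feasible vertex uses only potassium sulfate, gypsum, compost blend; potassium nitrate, bone meal are not used. There the sulfur, potassium (K₂O), nitrogen constraints are tight.
So potassium sulfate = 0.7212 kg, gypsum = 0.3705 kg, compost blend = 7.5 kg.
Objective = 1.33·0.7212 + 0.16·0.3705 + 0.09·7.5 = 1.6935.

£1.69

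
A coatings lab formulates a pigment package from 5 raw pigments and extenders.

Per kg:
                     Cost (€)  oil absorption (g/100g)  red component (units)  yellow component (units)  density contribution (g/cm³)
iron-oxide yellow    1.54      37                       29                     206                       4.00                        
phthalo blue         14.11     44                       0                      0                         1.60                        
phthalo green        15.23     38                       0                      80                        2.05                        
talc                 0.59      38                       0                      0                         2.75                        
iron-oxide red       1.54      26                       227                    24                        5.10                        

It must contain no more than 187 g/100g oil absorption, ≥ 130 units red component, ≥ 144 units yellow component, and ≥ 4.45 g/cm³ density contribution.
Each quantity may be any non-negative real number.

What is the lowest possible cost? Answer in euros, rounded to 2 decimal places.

Set it up as a linear program. Let x1 = kg of iron-oxide yellow, x2 = kg of phthalo blue, x3 = kg of phthalo green, x4 = kg of talc, x5 = kg of iron-oxide red.
Minimise 1.54x1 + 14.11x2 + 15.23x3 + 0.59x4 + 1.54x5 subject to:
  37x1 + 44x2 + 38x3 + 38x4 + 26x5 ≤ 187   (oil absorption)
  29x1 + 227x5 ≥ 130   (red component)
  206x1 + 80x3 + 24x5 ≥ 144   (yellow component)
  4x1 + 1.6x2 + 2.05x3 + 2.75x4 + 5.1x5 ≥ 4.45   (density contribution)
  x1, x2, x3, x4, x5 ≥ 0.
The minimum-cost mix takes nothing from phthalo blue, phthalo green, talc — only iron-oxide yellow, iron-oxide red. There the red component and yellow component constraints are tight.
Optimal quantities: iron-oxide yellow = 0.6419 kg, iron-oxide red = 0.4907 kg.
Cost = 1.54·0.6419 + 1.54·0.4907 = 1.7442.

€1.74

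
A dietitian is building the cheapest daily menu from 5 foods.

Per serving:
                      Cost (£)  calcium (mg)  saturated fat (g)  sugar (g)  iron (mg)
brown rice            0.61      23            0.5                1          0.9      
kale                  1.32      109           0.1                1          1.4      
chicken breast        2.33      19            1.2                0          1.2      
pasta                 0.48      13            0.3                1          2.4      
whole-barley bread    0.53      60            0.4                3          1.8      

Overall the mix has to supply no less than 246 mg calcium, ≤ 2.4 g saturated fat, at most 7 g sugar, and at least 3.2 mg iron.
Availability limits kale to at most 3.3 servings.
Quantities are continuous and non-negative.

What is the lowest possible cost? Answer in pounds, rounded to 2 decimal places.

£2.60

Set it up as a linear program. Let x1 = servings of brown rice, x2 = servings of kale, x3 = servings of chicken breast, x4 = servings of pasta, x5 = servings of whole-barley bread.
min 0.61x1 + 1.32x2 + 2.33x3 + 0.48x4 + 0.53x5 s.t.:
  23x1 + 109x2 + 19x3 + 13x4 + 60x5 ≥ 246   (calcium)
  0.5x1 + 0.1x2 + 1.2x3 + 0.3x4 + 0.4x5 ≤ 2.4   (saturated fat)
  1x1 + 1x2 + 1x4 + 3x5 ≤ 7   (sugar)
  0.9x1 + 1.4x2 + 1.2x3 + 2.4x4 + 1.8x5 ≥ 3.2   (iron)
  x2 ≤ 3.3
  x1, x2, x3, x4, x5 ≥ 0.
The optimal basis is {kale, whole-barley bread}; brown rice, chicken breast, pasta drop out. The calcium and sugar requirements are met with equality.
So kale = 1.191 servings, whole-barley bread = 1.936 servings.
Objective = 1.32·1.191 + 0.53·1.936 = 2.5982.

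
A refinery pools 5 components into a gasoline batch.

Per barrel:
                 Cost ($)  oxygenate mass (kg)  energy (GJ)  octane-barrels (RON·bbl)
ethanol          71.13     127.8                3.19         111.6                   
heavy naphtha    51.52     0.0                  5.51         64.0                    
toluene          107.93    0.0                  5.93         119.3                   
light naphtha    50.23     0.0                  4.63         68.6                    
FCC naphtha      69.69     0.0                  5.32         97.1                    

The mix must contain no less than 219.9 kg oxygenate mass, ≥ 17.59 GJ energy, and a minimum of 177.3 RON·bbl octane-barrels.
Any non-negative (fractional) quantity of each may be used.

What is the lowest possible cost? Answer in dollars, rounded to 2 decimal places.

$235.54

Treat it as an LP. Let x1 = barrels of ethanol, x2 = barrels of heavy naphtha, x3 = barrels of toluene, x4 = barrels of light naphtha, x5 = barrels of FCC naphtha.
min 71.13x1 + 51.52x2 + 107.93x3 + 50.23x4 + 69.69x5 s.t.:
  127.8x1 ≥ 219.9   (oxygenate mass)
  3.19x1 + 5.51x2 + 5.93x3 + 4.63x4 + 5.32x5 ≥ 17.59   (energy)
  111.6x1 + 64x2 + 119.3x3 + 68.6x4 + 97.1x5 ≥ 177.3   (octane-barrels)
  x1, x2, x3, x4, x5 ≥ 0.
The optimal basis is {ethanol, heavy naphtha}; toluene, light naphtha, FCC naphtha drop out. The oxygenate mass and energy requirements are met with equality.
That vertex is x1 = 1.7207, x2 = 2.1962.
Hence cost = 71.13·1.7207 + 51.52·2.1962 = $235.5416.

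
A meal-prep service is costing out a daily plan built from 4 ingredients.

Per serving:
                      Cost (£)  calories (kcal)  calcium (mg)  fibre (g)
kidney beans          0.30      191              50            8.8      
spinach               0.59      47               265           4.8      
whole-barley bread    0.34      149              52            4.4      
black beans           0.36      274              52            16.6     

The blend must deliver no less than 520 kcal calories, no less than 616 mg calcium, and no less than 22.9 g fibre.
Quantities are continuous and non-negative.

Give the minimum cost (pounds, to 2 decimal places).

Treat it as an LP. Let x1 = servings of kidney beans, x2 = servings of spinach, x3 = servings of whole-barley bread, x4 = servings of black beans.
Minimize 0.3x1 + 0.59x2 + 0.34x3 + 0.36x4 subject to:
  191x1 + 47x2 + 149x3 + 274x4 ≥ 520   (calories)
  50x1 + 265x2 + 52x3 + 52x4 ≥ 616   (calcium)
  8.8x1 + 4.8x2 + 4.4x3 + 16.6x4 ≥ 22.9   (fibre)
  x1, x2, x3, x4 ≥ 0.
At the optimum only spinach, black beans are positive (kidney beans, whole-barley bread = 0). The calories and calcium requirements are met with equality.
So spinach = 2.02 servings, black beans = 1.551 servings.
Objective = 0.59·2.02 + 0.36·1.551 = 1.7502.

£1.75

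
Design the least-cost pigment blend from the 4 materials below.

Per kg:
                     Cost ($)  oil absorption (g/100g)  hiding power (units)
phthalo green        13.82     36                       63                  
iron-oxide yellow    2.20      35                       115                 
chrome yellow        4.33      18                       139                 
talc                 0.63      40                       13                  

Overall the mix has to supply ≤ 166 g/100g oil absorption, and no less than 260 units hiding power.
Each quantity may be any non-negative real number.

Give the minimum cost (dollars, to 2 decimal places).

$4.97

This is a linear program. Let x1 = kg of phthalo green, x2 = kg of iron-oxide yellow, x3 = kg of chrome yellow, x4 = kg of talc.
min 13.82x1 + 2.2x2 + 4.33x3 + 0.63x4 s.t.:
  36x1 + 35x2 + 18x3 + 40x4 ≤ 166   (oil absorption)
  63x1 + 115x2 + 139x3 + 13x4 ≥ 260   (hiding power)
  x1, x2, x3, x4 ≥ 0.
The minimum-cost mix takes nothing from phthalo green, chrome yellow, talc — only iron-oxide yellow. The hiding power requirement is met with equality.
That vertex is x2 = 2.261.
Hence cost = 2.2·2.261 = $4.9742.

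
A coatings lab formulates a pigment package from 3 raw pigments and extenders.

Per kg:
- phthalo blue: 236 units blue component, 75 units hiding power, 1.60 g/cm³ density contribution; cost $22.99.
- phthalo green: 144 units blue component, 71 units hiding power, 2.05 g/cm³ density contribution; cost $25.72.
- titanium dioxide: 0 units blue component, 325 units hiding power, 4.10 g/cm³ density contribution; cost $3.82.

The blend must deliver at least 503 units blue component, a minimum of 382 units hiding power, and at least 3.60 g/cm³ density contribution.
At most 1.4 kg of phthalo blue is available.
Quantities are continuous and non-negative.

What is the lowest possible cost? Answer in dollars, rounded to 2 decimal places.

Treat it as an LP. Let x1 = kg of phthalo blue, x2 = kg of phthalo green, x3 = kg of titanium dioxide.
Minimize 22.99x1 + 25.72x2 + 3.82x3 subject to:
  236x1 + 144x2 ≥ 503   (blue component)
  75x1 + 71x2 + 325x3 ≥ 382   (hiding power)
  1.6x1 + 2.05x2 + 4.1x3 ≥ 3.6   (density contribution)
  x1 ≤ 1.4
  x1, x2, x3 ≥ 0.
The optimal mix uses every input. The blue component, hiding power, the phthalo blue cap requirements are met with equality.
Optimal quantities: phthalo blue = 1.4 kg, phthalo green = 1.1986 kg, titanium dioxide = 0.59046 kg.
Cost = 22.99·1.4 + 25.72·1.1986 + 3.82·0.59046 = 65.2695.

$65.27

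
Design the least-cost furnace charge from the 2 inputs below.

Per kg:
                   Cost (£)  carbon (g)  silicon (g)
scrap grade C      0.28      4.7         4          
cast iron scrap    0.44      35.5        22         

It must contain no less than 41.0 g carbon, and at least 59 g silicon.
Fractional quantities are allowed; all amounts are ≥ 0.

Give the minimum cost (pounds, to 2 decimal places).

£1.18

Treat it as an LP. Let x1 = kg of scrap grade C, x2 = kg of cast iron scrap.
min 0.28x1 + 0.44x2 subject to:
  4.7x1 + 35.5x2 ≥ 41   (carbon)
  4x1 + 22x2 ≥ 59   (silicon)
  x1, x2 ≥ 0.
The optimal basis is {cast iron scrap}; scrap grade C drops out. There the silicon constraint is tight.
Optimal quantities: cast iron scrap = 2.682 kg.
Objective = 0.44·2.682 = 1.1801.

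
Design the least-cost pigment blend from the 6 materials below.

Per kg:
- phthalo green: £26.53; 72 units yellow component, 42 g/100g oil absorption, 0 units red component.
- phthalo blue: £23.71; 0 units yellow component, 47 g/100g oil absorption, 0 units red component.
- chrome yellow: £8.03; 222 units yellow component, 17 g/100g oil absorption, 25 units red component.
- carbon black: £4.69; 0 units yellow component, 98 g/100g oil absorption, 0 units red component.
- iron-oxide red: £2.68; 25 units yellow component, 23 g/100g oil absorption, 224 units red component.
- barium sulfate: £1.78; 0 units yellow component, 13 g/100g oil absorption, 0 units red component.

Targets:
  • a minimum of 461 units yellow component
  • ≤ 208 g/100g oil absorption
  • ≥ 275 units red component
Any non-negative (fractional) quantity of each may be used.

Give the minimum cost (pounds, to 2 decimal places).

£18.47

This is a linear program. Let x1 = kg of phthalo green, x2 = kg of phthalo blue, x3 = kg of chrome yellow, x4 = kg of carbon black, x5 = kg of iron-oxide red, x6 = kg of barium sulfate.
Minimise 26.53x1 + 23.71x2 + 8.03x3 + 4.69x4 + 2.68x5 + 1.78x6 s.t.:
  72x1 + 222x3 + 25x5 ≥ 461   (yellow component)
  42x1 + 47x2 + 17x3 + 98x4 + 23x5 + 13x6 ≤ 208   (oil absorption)
  25x3 + 224x5 ≥ 275   (red component)
  x1, x2, x3, x4, x5, x6 ≥ 0.
The optimal basis is {chrome yellow, iron-oxide red}; phthalo green, phthalo blue, carbon black, barium sulfate drop out. The yellow component and red component requirements are met with equality.
So chrome yellow = 1.963 kg, iron-oxide red = 1.009 kg.
Total cost: 8.03·1.963 + 2.68·1.009 = 18.4670.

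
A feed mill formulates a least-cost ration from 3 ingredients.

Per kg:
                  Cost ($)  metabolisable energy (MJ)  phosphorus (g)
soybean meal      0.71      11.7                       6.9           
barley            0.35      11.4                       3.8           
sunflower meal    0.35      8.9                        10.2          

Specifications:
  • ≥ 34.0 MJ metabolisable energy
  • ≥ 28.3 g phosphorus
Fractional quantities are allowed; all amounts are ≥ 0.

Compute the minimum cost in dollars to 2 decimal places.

Let x1 = kg of soybean meal, x2 = kg of barley, x3 = kg of sunflower meal.
Minimize 0.71x1 + 0.35x2 + 0.35x3 subject to:
  11.7x1 + 11.4x2 + 8.9x3 ≥ 34   (metabolisable energy)
  6.9x1 + 3.8x2 + 10.2x3 ≥ 28.3   (phosphorus)
  x1, x2, x3 ≥ 0.
The optimal basis is {barley, sunflower meal}; soybean meal drops out. The metabolisable energy and phosphorus requirements are met with equality.
That vertex is x2 = 1.151, x3 = 2.346.
Total cost: 0.35·1.151 + 0.35·2.346 = 1.2240.

$1.22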